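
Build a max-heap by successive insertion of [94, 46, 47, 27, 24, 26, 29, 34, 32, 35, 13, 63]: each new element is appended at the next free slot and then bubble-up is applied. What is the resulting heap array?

[94, 46, 63, 34, 35, 47, 29, 27, 32, 24, 13, 26]

Insert 94:
  append 94 at index 0 → [94] (no swap needed)
Insert 46:
  append 46 at index 1 → [94, 46] (no swap needed)
Insert 47:
  append 47 at index 2 → [94, 46, 47] (no swap needed)
Insert 27:
  append 27 at index 3 → [94, 46, 47, 27] (no swap needed)
Insert 24:
  append 24 at index 4 → [94, 46, 47, 27, 24] (no swap needed)
Insert 26:
  append 26 at index 5 → [94, 46, 47, 27, 24, 26] (no swap needed)
Insert 29:
  append 29 at index 6 → [94, 46, 47, 27, 24, 26, 29] (no swap needed)
Insert 34:
  append 34 at index 7 → [94, 46, 47, 27, 24, 26, 29, 34]
  34 > parent 27 at index 3, swap → [94, 46, 47, 34, 24, 26, 29, 27]
Insert 32:
  append 32 at index 8 → [94, 46, 47, 34, 24, 26, 29, 27, 32] (no swap needed)
Insert 35:
  append 35 at index 9 → [94, 46, 47, 34, 24, 26, 29, 27, 32, 35]
  35 > parent 24 at index 4, swap → [94, 46, 47, 34, 35, 26, 29, 27, 32, 24]
Insert 13:
  append 13 at index 10 → [94, 46, 47, 34, 35, 26, 29, 27, 32, 24, 13] (no swap needed)
Insert 63:
  append 63 at index 11 → [94, 46, 47, 34, 35, 26, 29, 27, 32, 24, 13, 63]
  63 > parent 26 at index 5, swap → [94, 46, 47, 34, 35, 63, 29, 27, 32, 24, 13, 26]
  63 > parent 47 at index 2, swap → [94, 46, 63, 34, 35, 47, 29, 27, 32, 24, 13, 26]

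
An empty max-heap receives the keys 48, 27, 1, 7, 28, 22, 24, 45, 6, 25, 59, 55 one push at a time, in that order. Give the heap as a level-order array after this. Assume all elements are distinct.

[59, 48, 55, 28, 45, 24, 22, 7, 6, 25, 27, 1]

Insert 48:
  append 48 at index 0 → [48] (no swap needed)
Insert 27:
  append 27 at index 1 → [48, 27] (no swap needed)
Insert 1:
  append 1 at index 2 → [48, 27, 1] (no swap needed)
Insert 7:
  append 7 at index 3 → [48, 27, 1, 7] (no swap needed)
Insert 28:
  append 28 at index 4 → [48, 27, 1, 7, 28]
  28 > parent 27 at index 1, swap → [48, 28, 1, 7, 27]
Insert 22:
  append 22 at index 5 → [48, 28, 1, 7, 27, 22]
  22 > parent 1 at index 2, swap → [48, 28, 22, 7, 27, 1]
Insert 24:
  append 24 at index 6 → [48, 28, 22, 7, 27, 1, 24]
  24 > parent 22 at index 2, swap → [48, 28, 24, 7, 27, 1, 22]
Insert 45:
  append 45 at index 7 → [48, 28, 24, 7, 27, 1, 22, 45]
  45 > parent 7 at index 3, swap → [48, 28, 24, 45, 27, 1, 22, 7]
  45 > parent 28 at index 1, swap → [48, 45, 24, 28, 27, 1, 22, 7]
Insert 6:
  append 6 at index 8 → [48, 45, 24, 28, 27, 1, 22, 7, 6] (no swap needed)
Insert 25:
  append 25 at index 9 → [48, 45, 24, 28, 27, 1, 22, 7, 6, 25] (no swap needed)
Insert 59:
  append 59 at index 10 → [48, 45, 24, 28, 27, 1, 22, 7, 6, 25, 59]
  59 > parent 27 at index 4, swap → [48, 45, 24, 28, 59, 1, 22, 7, 6, 25, 27]
  59 > parent 45 at index 1, swap → [48, 59, 24, 28, 45, 1, 22, 7, 6, 25, 27]
  59 > parent 48 at index 0, swap → [59, 48, 24, 28, 45, 1, 22, 7, 6, 25, 27]
Insert 55:
  append 55 at index 11 → [59, 48, 24, 28, 45, 1, 22, 7, 6, 25, 27, 55]
  55 > parent 1 at index 5, swap → [59, 48, 24, 28, 45, 55, 22, 7, 6, 25, 27, 1]
  55 > parent 24 at index 2, swap → [59, 48, 55, 28, 45, 24, 22, 7, 6, 25, 27, 1]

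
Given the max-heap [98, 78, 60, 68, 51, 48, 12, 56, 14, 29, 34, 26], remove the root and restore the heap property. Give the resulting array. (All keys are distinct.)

remove root 98; move last element 26 to root → [26, 78, 60, 68, 51, 48, 12, 56, 14, 29, 34]
26 vs larger child 78 at index 1, swap → [78, 26, 60, 68, 51, 48, 12, 56, 14, 29, 34]
26 vs larger child 68 at index 3, swap → [78, 68, 60, 26, 51, 48, 12, 56, 14, 29, 34]
26 vs larger child 56 at index 7, swap → [78, 68, 60, 56, 51, 48, 12, 26, 14, 29, 34]

[78, 68, 60, 56, 51, 48, 12, 26, 14, 29, 34]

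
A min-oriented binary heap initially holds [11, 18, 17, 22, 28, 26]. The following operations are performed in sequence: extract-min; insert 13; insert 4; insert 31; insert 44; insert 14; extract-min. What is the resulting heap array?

[13, 14, 17, 22, 18, 26, 28, 31, 44]

extract-min → returns 11:
  remove root 11; move last element 26 to root → [26, 18, 17, 22, 28]
  26 vs smaller child 17 at index 2, swap → [17, 18, 26, 22, 28]
insert 13:
  append 13 at index 5 → [17, 18, 26, 22, 28, 13]
  13 < parent 26 at index 2, swap → [17, 18, 13, 22, 28, 26]
  13 < parent 17 at index 0, swap → [13, 18, 17, 22, 28, 26]
insert 4:
  append 4 at index 6 → [13, 18, 17, 22, 28, 26, 4]
  4 < parent 17 at index 2, swap → [13, 18, 4, 22, 28, 26, 17]
  4 < parent 13 at index 0, swap → [4, 18, 13, 22, 28, 26, 17]
insert 31:
  append 31 at index 7 → [4, 18, 13, 22, 28, 26, 17, 31] (no swap needed)
insert 44:
  append 44 at index 8 → [4, 18, 13, 22, 28, 26, 17, 31, 44] (no swap needed)
insert 14:
  append 14 at index 9 → [4, 18, 13, 22, 28, 26, 17, 31, 44, 14]
  14 < parent 28 at index 4, swap → [4, 18, 13, 22, 14, 26, 17, 31, 44, 28]
  14 < parent 18 at index 1, swap → [4, 14, 13, 22, 18, 26, 17, 31, 44, 28]
extract-min → returns 4:
  remove root 4; move last element 28 to root → [28, 14, 13, 22, 18, 26, 17, 31, 44]
  28 vs smaller child 13 at index 2, swap → [13, 14, 28, 22, 18, 26, 17, 31, 44]
  28 vs smaller child 17 at index 6, swap → [13, 14, 17, 22, 18, 26, 28, 31, 44]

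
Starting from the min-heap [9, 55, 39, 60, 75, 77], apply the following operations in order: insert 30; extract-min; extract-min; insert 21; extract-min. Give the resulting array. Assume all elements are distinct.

[39, 55, 77, 60, 75]

insert 30:
  append 30 at index 6 → [9, 55, 39, 60, 75, 77, 30]
  30 < parent 39 at index 2, swap → [9, 55, 30, 60, 75, 77, 39]
extract-min → returns 9:
  remove root 9; move last element 39 to root → [39, 55, 30, 60, 75, 77]
  39 vs smaller child 30 at index 2, swap → [30, 55, 39, 60, 75, 77]
extract-min → returns 30:
  remove root 30; move last element 77 to root → [77, 55, 39, 60, 75]
  77 vs smaller child 39 at index 2, swap → [39, 55, 77, 60, 75]
insert 21:
  append 21 at index 5 → [39, 55, 77, 60, 75, 21]
  21 < parent 77 at index 2, swap → [39, 55, 21, 60, 75, 77]
  21 < parent 39 at index 0, swap → [21, 55, 39, 60, 75, 77]
extract-min → returns 21:
  remove root 21; move last element 77 to root → [77, 55, 39, 60, 75]
  77 vs smaller child 39 at index 2, swap → [39, 55, 77, 60, 75]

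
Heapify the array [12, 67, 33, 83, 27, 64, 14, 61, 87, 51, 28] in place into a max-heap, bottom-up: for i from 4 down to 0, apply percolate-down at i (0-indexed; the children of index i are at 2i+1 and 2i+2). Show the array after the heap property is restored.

[87, 83, 64, 67, 51, 33, 14, 61, 12, 27, 28]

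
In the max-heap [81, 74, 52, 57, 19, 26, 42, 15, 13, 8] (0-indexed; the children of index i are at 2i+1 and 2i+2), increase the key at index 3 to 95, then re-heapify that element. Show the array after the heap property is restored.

[95, 81, 52, 74, 19, 26, 42, 15, 13, 8]

set index 3 from 57 to 95 → [81, 74, 52, 95, 19, 26, 42, 15, 13, 8]
95 > parent 74 at index 1, swap → [81, 95, 52, 74, 19, 26, 42, 15, 13, 8]
95 > parent 81 at index 0, swap → [95, 81, 52, 74, 19, 26, 42, 15, 13, 8]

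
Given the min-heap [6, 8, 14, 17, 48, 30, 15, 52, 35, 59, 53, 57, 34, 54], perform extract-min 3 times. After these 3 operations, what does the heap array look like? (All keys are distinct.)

extract-min #1 returns 6:
  remove root 6; move last element 54 to root → [54, 8, 14, 17, 48, 30, 15, 52, 35, 59, 53, 57, 34]
  54 vs smaller child 8 at index 1, swap → [8, 54, 14, 17, 48, 30, 15, 52, 35, 59, 53, 57, 34]
  54 vs smaller child 17 at index 3, swap → [8, 17, 14, 54, 48, 30, 15, 52, 35, 59, 53, 57, 34]
  54 vs smaller child 35 at index 8, swap → [8, 17, 14, 35, 48, 30, 15, 52, 54, 59, 53, 57, 34]
extract-min #2 returns 8:
  remove root 8; move last element 34 to root → [34, 17, 14, 35, 48, 30, 15, 52, 54, 59, 53, 57]
  34 vs smaller child 14 at index 2, swap → [14, 17, 34, 35, 48, 30, 15, 52, 54, 59, 53, 57]
  34 vs smaller child 15 at index 6, swap → [14, 17, 15, 35, 48, 30, 34, 52, 54, 59, 53, 57]
extract-min #3 returns 14:
  remove root 14; move last element 57 to root → [57, 17, 15, 35, 48, 30, 34, 52, 54, 59, 53]
  57 vs smaller child 15 at index 2, swap → [15, 17, 57, 35, 48, 30, 34, 52, 54, 59, 53]
  57 vs smaller child 30 at index 5, swap → [15, 17, 30, 35, 48, 57, 34, 52, 54, 59, 53]

[15, 17, 30, 35, 48, 57, 34, 52, 54, 59, 53]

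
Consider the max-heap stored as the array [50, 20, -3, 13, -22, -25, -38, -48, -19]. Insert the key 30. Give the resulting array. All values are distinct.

append 30 at index 9 → [50, 20, -3, 13, -22, -25, -38, -48, -19, 30]
30 > parent -22 at index 4, swap → [50, 20, -3, 13, 30, -25, -38, -48, -19, -22]
30 > parent 20 at index 1, swap → [50, 30, -3, 13, 20, -25, -38, -48, -19, -22]

[50, 30, -3, 13, 20, -25, -38, -48, -19, -22]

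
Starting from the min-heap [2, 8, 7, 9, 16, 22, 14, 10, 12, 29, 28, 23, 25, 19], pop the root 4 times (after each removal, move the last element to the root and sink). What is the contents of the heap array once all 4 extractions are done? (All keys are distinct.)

extract-min #1 returns 2:
  remove root 2; move last element 19 to root → [19, 8, 7, 9, 16, 22, 14, 10, 12, 29, 28, 23, 25]
  19 vs smaller child 7 at index 2, swap → [7, 8, 19, 9, 16, 22, 14, 10, 12, 29, 28, 23, 25]
  19 vs smaller child 14 at index 6, swap → [7, 8, 14, 9, 16, 22, 19, 10, 12, 29, 28, 23, 25]
extract-min #2 returns 7:
  remove root 7; move last element 25 to root → [25, 8, 14, 9, 16, 22, 19, 10, 12, 29, 28, 23]
  25 vs smaller child 8 at index 1, swap → [8, 25, 14, 9, 16, 22, 19, 10, 12, 29, 28, 23]
  25 vs smaller child 9 at index 3, swap → [8, 9, 14, 25, 16, 22, 19, 10, 12, 29, 28, 23]
  25 vs smaller child 10 at index 7, swap → [8, 9, 14, 10, 16, 22, 19, 25, 12, 29, 28, 23]
extract-min #3 returns 8:
  remove root 8; move last element 23 to root → [23, 9, 14, 10, 16, 22, 19, 25, 12, 29, 28]
  23 vs smaller child 9 at index 1, swap → [9, 23, 14, 10, 16, 22, 19, 25, 12, 29, 28]
  23 vs smaller child 10 at index 3, swap → [9, 10, 14, 23, 16, 22, 19, 25, 12, 29, 28]
  23 vs smaller child 12 at index 8, swap → [9, 10, 14, 12, 16, 22, 19, 25, 23, 29, 28]
extract-min #4 returns 9:
  remove root 9; move last element 28 to root → [28, 10, 14, 12, 16, 22, 19, 25, 23, 29]
  28 vs smaller child 10 at index 1, swap → [10, 28, 14, 12, 16, 22, 19, 25, 23, 29]
  28 vs smaller child 12 at index 3, swap → [10, 12, 14, 28, 16, 22, 19, 25, 23, 29]
  28 vs smaller child 23 at index 8, swap → [10, 12, 14, 23, 16, 22, 19, 25, 28, 29]

[10, 12, 14, 23, 16, 22, 19, 25, 28, 29]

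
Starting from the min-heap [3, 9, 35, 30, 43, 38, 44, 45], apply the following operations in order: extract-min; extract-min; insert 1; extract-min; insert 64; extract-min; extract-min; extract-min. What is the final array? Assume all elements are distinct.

[43, 44, 64, 45]

extract-min → returns 3:
  remove root 3; move last element 45 to root → [45, 9, 35, 30, 43, 38, 44]
  45 vs smaller child 9 at index 1, swap → [9, 45, 35, 30, 43, 38, 44]
  45 vs smaller child 30 at index 3, swap → [9, 30, 35, 45, 43, 38, 44]
extract-min → returns 9:
  remove root 9; move last element 44 to root → [44, 30, 35, 45, 43, 38]
  44 vs smaller child 30 at index 1, swap → [30, 44, 35, 45, 43, 38]
  44 vs smaller child 43 at index 4, swap → [30, 43, 35, 45, 44, 38]
insert 1:
  append 1 at index 6 → [30, 43, 35, 45, 44, 38, 1]
  1 < parent 35 at index 2, swap → [30, 43, 1, 45, 44, 38, 35]
  1 < parent 30 at index 0, swap → [1, 43, 30, 45, 44, 38, 35]
extract-min → returns 1:
  remove root 1; move last element 35 to root → [35, 43, 30, 45, 44, 38]
  35 vs smaller child 30 at index 2, swap → [30, 43, 35, 45, 44, 38]
insert 64:
  append 64 at index 6 → [30, 43, 35, 45, 44, 38, 64] (no swap needed)
extract-min → returns 30:
  remove root 30; move last element 64 to root → [64, 43, 35, 45, 44, 38]
  64 vs smaller child 35 at index 2, swap → [35, 43, 64, 45, 44, 38]
  64 vs only child 38 at index 5, swap → [35, 43, 38, 45, 44, 64]
extract-min → returns 35:
  remove root 35; move last element 64 to root → [64, 43, 38, 45, 44]
  64 vs smaller child 38 at index 2, swap → [38, 43, 64, 45, 44]
extract-min → returns 38:
  remove root 38; move last element 44 to root → [44, 43, 64, 45]
  44 vs smaller child 43 at index 1, swap → [43, 44, 64, 45]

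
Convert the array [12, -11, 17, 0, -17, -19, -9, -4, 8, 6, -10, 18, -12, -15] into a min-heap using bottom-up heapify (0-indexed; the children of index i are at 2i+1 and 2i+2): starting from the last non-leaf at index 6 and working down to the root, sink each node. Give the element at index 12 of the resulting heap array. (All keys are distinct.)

17

sift down from index 6:
  -9 vs only child -15 at index 13, swap → [12, -11, 17, 0, -17, -19, -15, -4, 8, 6, -10, 18, -12, -9]
sift down from index 5: already satisfies heap property
sift down from index 4: already satisfies heap property
sift down from index 3:
  0 vs smaller child -4 at index 7, swap → [12, -11, 17, -4, -17, -19, -15, 0, 8, 6, -10, 18, -12, -9]
sift down from index 2:
  17 vs smaller child -19 at index 5, swap → [12, -11, -19, -4, -17, 17, -15, 0, 8, 6, -10, 18, -12, -9]
  17 vs smaller child -12 at index 12, swap → [12, -11, -19, -4, -17, -12, -15, 0, 8, 6, -10, 18, 17, -9]
sift down from index 1:
  -11 vs smaller child -17 at index 4, swap → [12, -17, -19, -4, -11, -12, -15, 0, 8, 6, -10, 18, 17, -9]
sift down from index 0:
  12 vs smaller child -19 at index 2, swap → [-19, -17, 12, -4, -11, -12, -15, 0, 8, 6, -10, 18, 17, -9]
  12 vs smaller child -15 at index 6, swap → [-19, -17, -15, -4, -11, -12, 12, 0, 8, 6, -10, 18, 17, -9]
  12 vs only child -9 at index 13, swap → [-19, -17, -15, -4, -11, -12, -9, 0, 8, 6, -10, 18, 17, 12]
resulting array: [-19, -17, -15, -4, -11, -12, -9, 0, 8, 6, -10, 18, 17, 12]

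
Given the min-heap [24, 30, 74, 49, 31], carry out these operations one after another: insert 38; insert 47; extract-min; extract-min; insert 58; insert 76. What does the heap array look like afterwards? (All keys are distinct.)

insert 38:
  append 38 at index 5 → [24, 30, 74, 49, 31, 38]
  38 < parent 74 at index 2, swap → [24, 30, 38, 49, 31, 74]
insert 47:
  append 47 at index 6 → [24, 30, 38, 49, 31, 74, 47] (no swap needed)
extract-min → returns 24:
  remove root 24; move last element 47 to root → [47, 30, 38, 49, 31, 74]
  47 vs smaller child 30 at index 1, swap → [30, 47, 38, 49, 31, 74]
  47 vs smaller child 31 at index 4, swap → [30, 31, 38, 49, 47, 74]
extract-min → returns 30:
  remove root 30; move last element 74 to root → [74, 31, 38, 49, 47]
  74 vs smaller child 31 at index 1, swap → [31, 74, 38, 49, 47]
  74 vs smaller child 47 at index 4, swap → [31, 47, 38, 49, 74]
insert 58:
  append 58 at index 5 → [31, 47, 38, 49, 74, 58] (no swap needed)
insert 76:
  append 76 at index 6 → [31, 47, 38, 49, 74, 58, 76] (no swap needed)

[31, 47, 38, 49, 74, 58, 76]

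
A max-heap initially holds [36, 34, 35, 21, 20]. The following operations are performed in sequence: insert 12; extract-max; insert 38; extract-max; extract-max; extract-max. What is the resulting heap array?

insert 12:
  append 12 at index 5 → [36, 34, 35, 21, 20, 12] (no swap needed)
extract-max → returns 36:
  remove root 36; move last element 12 to root → [12, 34, 35, 21, 20]
  12 vs larger child 35 at index 2, swap → [35, 34, 12, 21, 20]
insert 38:
  append 38 at index 5 → [35, 34, 12, 21, 20, 38]
  38 > parent 12 at index 2, swap → [35, 34, 38, 21, 20, 12]
  38 > parent 35 at index 0, swap → [38, 34, 35, 21, 20, 12]
extract-max → returns 38:
  remove root 38; move last element 12 to root → [12, 34, 35, 21, 20]
  12 vs larger child 35 at index 2, swap → [35, 34, 12, 21, 20]
extract-max → returns 35:
  remove root 35; move last element 20 to root → [20, 34, 12, 21]
  20 vs larger child 34 at index 1, swap → [34, 20, 12, 21]
  20 vs only child 21 at index 3, swap → [34, 21, 12, 20]
extract-max → returns 34:
  remove root 34; move last element 20 to root → [20, 21, 12]
  20 vs larger child 21 at index 1, swap → [21, 20, 12]

[21, 20, 12]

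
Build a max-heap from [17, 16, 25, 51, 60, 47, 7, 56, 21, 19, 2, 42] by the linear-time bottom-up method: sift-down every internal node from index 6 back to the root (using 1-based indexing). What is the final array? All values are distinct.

[60, 56, 47, 51, 19, 42, 7, 17, 21, 16, 2, 25]

sift down from index 6: already satisfies heap property
sift down from index 5: already satisfies heap property
sift down from index 4:
  51 vs larger child 56 at index 8, swap → [17, 16, 25, 56, 60, 47, 7, 51, 21, 19, 2, 42]
sift down from index 3:
  25 vs larger child 47 at index 6, swap → [17, 16, 47, 56, 60, 25, 7, 51, 21, 19, 2, 42]
  25 vs only child 42 at index 12, swap → [17, 16, 47, 56, 60, 42, 7, 51, 21, 19, 2, 25]
sift down from index 2:
  16 vs larger child 60 at index 5, swap → [17, 60, 47, 56, 16, 42, 7, 51, 21, 19, 2, 25]
  16 vs larger child 19 at index 10, swap → [17, 60, 47, 56, 19, 42, 7, 51, 21, 16, 2, 25]
sift down from index 1:
  17 vs larger child 60 at index 2, swap → [60, 17, 47, 56, 19, 42, 7, 51, 21, 16, 2, 25]
  17 vs larger child 56 at index 4, swap → [60, 56, 47, 17, 19, 42, 7, 51, 21, 16, 2, 25]
  17 vs larger child 51 at index 8, swap → [60, 56, 47, 51, 19, 42, 7, 17, 21, 16, 2, 25]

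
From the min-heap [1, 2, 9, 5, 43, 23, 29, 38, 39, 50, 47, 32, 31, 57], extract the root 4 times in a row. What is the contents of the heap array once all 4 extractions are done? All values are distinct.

extract-min #1 returns 1:
  remove root 1; move last element 57 to root → [57, 2, 9, 5, 43, 23, 29, 38, 39, 50, 47, 32, 31]
  57 vs smaller child 2 at index 1, swap → [2, 57, 9, 5, 43, 23, 29, 38, 39, 50, 47, 32, 31]
  57 vs smaller child 5 at index 3, swap → [2, 5, 9, 57, 43, 23, 29, 38, 39, 50, 47, 32, 31]
  57 vs smaller child 38 at index 7, swap → [2, 5, 9, 38, 43, 23, 29, 57, 39, 50, 47, 32, 31]
extract-min #2 returns 2:
  remove root 2; move last element 31 to root → [31, 5, 9, 38, 43, 23, 29, 57, 39, 50, 47, 32]
  31 vs smaller child 5 at index 1, swap → [5, 31, 9, 38, 43, 23, 29, 57, 39, 50, 47, 32]
extract-min #3 returns 5:
  remove root 5; move last element 32 to root → [32, 31, 9, 38, 43, 23, 29, 57, 39, 50, 47]
  32 vs smaller child 9 at index 2, swap → [9, 31, 32, 38, 43, 23, 29, 57, 39, 50, 47]
  32 vs smaller child 23 at index 5, swap → [9, 31, 23, 38, 43, 32, 29, 57, 39, 50, 47]
extract-min #4 returns 9:
  remove root 9; move last element 47 to root → [47, 31, 23, 38, 43, 32, 29, 57, 39, 50]
  47 vs smaller child 23 at index 2, swap → [23, 31, 47, 38, 43, 32, 29, 57, 39, 50]
  47 vs smaller child 29 at index 6, swap → [23, 31, 29, 38, 43, 32, 47, 57, 39, 50]

[23, 31, 29, 38, 43, 32, 47, 57, 39, 50]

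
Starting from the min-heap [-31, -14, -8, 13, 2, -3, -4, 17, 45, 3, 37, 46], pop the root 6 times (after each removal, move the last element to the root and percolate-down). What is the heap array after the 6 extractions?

[3, 13, 37, 45, 17, 46]

extract-min #1 returns -31:
  remove root -31; move last element 46 to root → [46, -14, -8, 13, 2, -3, -4, 17, 45, 3, 37]
  46 vs smaller child -14 at index 1, swap → [-14, 46, -8, 13, 2, -3, -4, 17, 45, 3, 37]
  46 vs smaller child 2 at index 4, swap → [-14, 2, -8, 13, 46, -3, -4, 17, 45, 3, 37]
  46 vs smaller child 3 at index 9, swap → [-14, 2, -8, 13, 3, -3, -4, 17, 45, 46, 37]
extract-min #2 returns -14:
  remove root -14; move last element 37 to root → [37, 2, -8, 13, 3, -3, -4, 17, 45, 46]
  37 vs smaller child -8 at index 2, swap → [-8, 2, 37, 13, 3, -3, -4, 17, 45, 46]
  37 vs smaller child -4 at index 6, swap → [-8, 2, -4, 13, 3, -3, 37, 17, 45, 46]
extract-min #3 returns -8:
  remove root -8; move last element 46 to root → [46, 2, -4, 13, 3, -3, 37, 17, 45]
  46 vs smaller child -4 at index 2, swap → [-4, 2, 46, 13, 3, -3, 37, 17, 45]
  46 vs smaller child -3 at index 5, swap → [-4, 2, -3, 13, 3, 46, 37, 17, 45]
extract-min #4 returns -4:
  remove root -4; move last element 45 to root → [45, 2, -3, 13, 3, 46, 37, 17]
  45 vs smaller child -3 at index 2, swap → [-3, 2, 45, 13, 3, 46, 37, 17]
  45 vs smaller child 37 at index 6, swap → [-3, 2, 37, 13, 3, 46, 45, 17]
extract-min #5 returns -3:
  remove root -3; move last element 17 to root → [17, 2, 37, 13, 3, 46, 45]
  17 vs smaller child 2 at index 1, swap → [2, 17, 37, 13, 3, 46, 45]
  17 vs smaller child 3 at index 4, swap → [2, 3, 37, 13, 17, 46, 45]
extract-min #6 returns 2:
  remove root 2; move last element 45 to root → [45, 3, 37, 13, 17, 46]
  45 vs smaller child 3 at index 1, swap → [3, 45, 37, 13, 17, 46]
  45 vs smaller child 13 at index 3, swap → [3, 13, 37, 45, 17, 46]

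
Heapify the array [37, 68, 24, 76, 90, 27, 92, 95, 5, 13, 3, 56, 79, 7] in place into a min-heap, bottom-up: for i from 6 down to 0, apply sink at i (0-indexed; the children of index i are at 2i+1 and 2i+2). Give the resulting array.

sift down from index 6:
  92 vs only child 7 at index 13, swap → [37, 68, 24, 76, 90, 27, 7, 95, 5, 13, 3, 56, 79, 92]
sift down from index 5: already satisfies heap property
sift down from index 4:
  90 vs smaller child 3 at index 10, swap → [37, 68, 24, 76, 3, 27, 7, 95, 5, 13, 90, 56, 79, 92]
sift down from index 3:
  76 vs smaller child 5 at index 8, swap → [37, 68, 24, 5, 3, 27, 7, 95, 76, 13, 90, 56, 79, 92]
sift down from index 2:
  24 vs smaller child 7 at index 6, swap → [37, 68, 7, 5, 3, 27, 24, 95, 76, 13, 90, 56, 79, 92]
sift down from index 1:
  68 vs smaller child 3 at index 4, swap → [37, 3, 7, 5, 68, 27, 24, 95, 76, 13, 90, 56, 79, 92]
  68 vs smaller child 13 at index 9, swap → [37, 3, 7, 5, 13, 27, 24, 95, 76, 68, 90, 56, 79, 92]
sift down from index 0:
  37 vs smaller child 3 at index 1, swap → [3, 37, 7, 5, 13, 27, 24, 95, 76, 68, 90, 56, 79, 92]
  37 vs smaller child 5 at index 3, swap → [3, 5, 7, 37, 13, 27, 24, 95, 76, 68, 90, 56, 79, 92]

[3, 5, 7, 37, 13, 27, 24, 95, 76, 68, 90, 56, 79, 92]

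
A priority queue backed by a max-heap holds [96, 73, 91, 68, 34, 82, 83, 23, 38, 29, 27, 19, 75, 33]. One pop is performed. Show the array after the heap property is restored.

[91, 73, 83, 68, 34, 82, 33, 23, 38, 29, 27, 19, 75]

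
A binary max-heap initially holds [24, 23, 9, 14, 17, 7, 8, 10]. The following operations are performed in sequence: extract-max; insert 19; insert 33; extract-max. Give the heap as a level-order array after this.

extract-max → returns 24:
  remove root 24; move last element 10 to root → [10, 23, 9, 14, 17, 7, 8]
  10 vs larger child 23 at index 1, swap → [23, 10, 9, 14, 17, 7, 8]
  10 vs larger child 17 at index 4, swap → [23, 17, 9, 14, 10, 7, 8]
insert 19:
  append 19 at index 7 → [23, 17, 9, 14, 10, 7, 8, 19]
  19 > parent 14 at index 3, swap → [23, 17, 9, 19, 10, 7, 8, 14]
  19 > parent 17 at index 1, swap → [23, 19, 9, 17, 10, 7, 8, 14]
insert 33:
  append 33 at index 8 → [23, 19, 9, 17, 10, 7, 8, 14, 33]
  33 > parent 17 at index 3, swap → [23, 19, 9, 33, 10, 7, 8, 14, 17]
  33 > parent 19 at index 1, swap → [23, 33, 9, 19, 10, 7, 8, 14, 17]
  33 > parent 23 at index 0, swap → [33, 23, 9, 19, 10, 7, 8, 14, 17]
extract-max → returns 33:
  remove root 33; move last element 17 to root → [17, 23, 9, 19, 10, 7, 8, 14]
  17 vs larger child 23 at index 1, swap → [23, 17, 9, 19, 10, 7, 8, 14]
  17 vs larger child 19 at index 3, swap → [23, 19, 9, 17, 10, 7, 8, 14]

[23, 19, 9, 17, 10, 7, 8, 14]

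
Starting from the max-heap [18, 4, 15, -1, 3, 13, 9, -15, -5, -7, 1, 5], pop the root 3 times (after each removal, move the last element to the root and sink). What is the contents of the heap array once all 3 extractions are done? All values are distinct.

extract-max #1 returns 18:
  remove root 18; move last element 5 to root → [5, 4, 15, -1, 3, 13, 9, -15, -5, -7, 1]
  5 vs larger child 15 at index 2, swap → [15, 4, 5, -1, 3, 13, 9, -15, -5, -7, 1]
  5 vs larger child 13 at index 5, swap → [15, 4, 13, -1, 3, 5, 9, -15, -5, -7, 1]
extract-max #2 returns 15:
  remove root 15; move last element 1 to root → [1, 4, 13, -1, 3, 5, 9, -15, -5, -7]
  1 vs larger child 13 at index 2, swap → [13, 4, 1, -1, 3, 5, 9, -15, -5, -7]
  1 vs larger child 9 at index 6, swap → [13, 4, 9, -1, 3, 5, 1, -15, -5, -7]
extract-max #3 returns 13:
  remove root 13; move last element -7 to root → [-7, 4, 9, -1, 3, 5, 1, -15, -5]
  -7 vs larger child 9 at index 2, swap → [9, 4, -7, -1, 3, 5, 1, -15, -5]
  -7 vs larger child 5 at index 5, swap → [9, 4, 5, -1, 3, -7, 1, -15, -5]

[9, 4, 5, -1, 3, -7, 1, -15, -5]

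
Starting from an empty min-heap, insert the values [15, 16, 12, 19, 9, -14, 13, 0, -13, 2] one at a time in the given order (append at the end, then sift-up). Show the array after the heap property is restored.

Insert 15:
  append 15 at index 0 → [15] (no swap needed)
Insert 16:
  append 16 at index 1 → [15, 16] (no swap needed)
Insert 12:
  append 12 at index 2 → [15, 16, 12]
  12 < parent 15 at index 0, swap → [12, 16, 15]
Insert 19:
  append 19 at index 3 → [12, 16, 15, 19] (no swap needed)
Insert 9:
  append 9 at index 4 → [12, 16, 15, 19, 9]
  9 < parent 16 at index 1, swap → [12, 9, 15, 19, 16]
  9 < parent 12 at index 0, swap → [9, 12, 15, 19, 16]
Insert -14:
  append -14 at index 5 → [9, 12, 15, 19, 16, -14]
  -14 < parent 15 at index 2, swap → [9, 12, -14, 19, 16, 15]
  -14 < parent 9 at index 0, swap → [-14, 12, 9, 19, 16, 15]
Insert 13:
  append 13 at index 6 → [-14, 12, 9, 19, 16, 15, 13] (no swap needed)
Insert 0:
  append 0 at index 7 → [-14, 12, 9, 19, 16, 15, 13, 0]
  0 < parent 19 at index 3, swap → [-14, 12, 9, 0, 16, 15, 13, 19]
  0 < parent 12 at index 1, swap → [-14, 0, 9, 12, 16, 15, 13, 19]
Insert -13:
  append -13 at index 8 → [-14, 0, 9, 12, 16, 15, 13, 19, -13]
  -13 < parent 12 at index 3, swap → [-14, 0, 9, -13, 16, 15, 13, 19, 12]
  -13 < parent 0 at index 1, swap → [-14, -13, 9, 0, 16, 15, 13, 19, 12]
Insert 2:
  append 2 at index 9 → [-14, -13, 9, 0, 16, 15, 13, 19, 12, 2]
  2 < parent 16 at index 4, swap → [-14, -13, 9, 0, 2, 15, 13, 19, 12, 16]

[-14, -13, 9, 0, 2, 15, 13, 19, 12, 16]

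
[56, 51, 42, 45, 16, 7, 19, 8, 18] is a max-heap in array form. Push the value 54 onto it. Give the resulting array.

append 54 at index 9 → [56, 51, 42, 45, 16, 7, 19, 8, 18, 54]
54 > parent 16 at index 4, swap → [56, 51, 42, 45, 54, 7, 19, 8, 18, 16]
54 > parent 51 at index 1, swap → [56, 54, 42, 45, 51, 7, 19, 8, 18, 16]

[56, 54, 42, 45, 51, 7, 19, 8, 18, 16]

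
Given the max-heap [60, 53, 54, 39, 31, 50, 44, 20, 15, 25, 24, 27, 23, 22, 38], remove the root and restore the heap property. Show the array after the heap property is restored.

remove root 60; move last element 38 to root → [38, 53, 54, 39, 31, 50, 44, 20, 15, 25, 24, 27, 23, 22]
38 vs larger child 54 at index 2, swap → [54, 53, 38, 39, 31, 50, 44, 20, 15, 25, 24, 27, 23, 22]
38 vs larger child 50 at index 5, swap → [54, 53, 50, 39, 31, 38, 44, 20, 15, 25, 24, 27, 23, 22]

[54, 53, 50, 39, 31, 38, 44, 20, 15, 25, 24, 27, 23, 22]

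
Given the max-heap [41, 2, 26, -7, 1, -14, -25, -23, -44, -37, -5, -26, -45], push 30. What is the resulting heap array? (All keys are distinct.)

[41, 2, 30, -7, 1, -14, 26, -23, -44, -37, -5, -26, -45, -25]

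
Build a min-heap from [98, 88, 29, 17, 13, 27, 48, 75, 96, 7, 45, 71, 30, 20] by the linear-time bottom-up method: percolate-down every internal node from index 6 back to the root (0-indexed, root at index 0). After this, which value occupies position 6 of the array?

29

sift down from index 6:
  48 vs only child 20 at index 13, swap → [98, 88, 29, 17, 13, 27, 20, 75, 96, 7, 45, 71, 30, 48]
sift down from index 5: already satisfies heap property
sift down from index 4:
  13 vs smaller child 7 at index 9, swap → [98, 88, 29, 17, 7, 27, 20, 75, 96, 13, 45, 71, 30, 48]
sift down from index 3: already satisfies heap property
sift down from index 2:
  29 vs smaller child 20 at index 6, swap → [98, 88, 20, 17, 7, 27, 29, 75, 96, 13, 45, 71, 30, 48]
sift down from index 1:
  88 vs smaller child 7 at index 4, swap → [98, 7, 20, 17, 88, 27, 29, 75, 96, 13, 45, 71, 30, 48]
  88 vs smaller child 13 at index 9, swap → [98, 7, 20, 17, 13, 27, 29, 75, 96, 88, 45, 71, 30, 48]
sift down from index 0:
  98 vs smaller child 7 at index 1, swap → [7, 98, 20, 17, 13, 27, 29, 75, 96, 88, 45, 71, 30, 48]
  98 vs smaller child 13 at index 4, swap → [7, 13, 20, 17, 98, 27, 29, 75, 96, 88, 45, 71, 30, 48]
  98 vs smaller child 45 at index 10, swap → [7, 13, 20, 17, 45, 27, 29, 75, 96, 88, 98, 71, 30, 48]
resulting array: [7, 13, 20, 17, 45, 27, 29, 75, 96, 88, 98, 71, 30, 48]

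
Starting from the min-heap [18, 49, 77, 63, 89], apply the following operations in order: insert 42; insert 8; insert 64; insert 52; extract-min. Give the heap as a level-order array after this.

insert 42:
  append 42 at index 5 → [18, 49, 77, 63, 89, 42]
  42 < parent 77 at index 2, swap → [18, 49, 42, 63, 89, 77]
insert 8:
  append 8 at index 6 → [18, 49, 42, 63, 89, 77, 8]
  8 < parent 42 at index 2, swap → [18, 49, 8, 63, 89, 77, 42]
  8 < parent 18 at index 0, swap → [8, 49, 18, 63, 89, 77, 42]
insert 64:
  append 64 at index 7 → [8, 49, 18, 63, 89, 77, 42, 64] (no swap needed)
insert 52:
  append 52 at index 8 → [8, 49, 18, 63, 89, 77, 42, 64, 52]
  52 < parent 63 at index 3, swap → [8, 49, 18, 52, 89, 77, 42, 64, 63]
extract-min → returns 8:
  remove root 8; move last element 63 to root → [63, 49, 18, 52, 89, 77, 42, 64]
  63 vs smaller child 18 at index 2, swap → [18, 49, 63, 52, 89, 77, 42, 64]
  63 vs smaller child 42 at index 6, swap → [18, 49, 42, 52, 89, 77, 63, 64]

[18, 49, 42, 52, 89, 77, 63, 64]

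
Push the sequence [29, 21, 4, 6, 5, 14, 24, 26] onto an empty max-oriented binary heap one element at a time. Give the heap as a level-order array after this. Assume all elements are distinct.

Insert 29:
  append 29 at index 0 → [29] (no swap needed)
Insert 21:
  append 21 at index 1 → [29, 21] (no swap needed)
Insert 4:
  append 4 at index 2 → [29, 21, 4] (no swap needed)
Insert 6:
  append 6 at index 3 → [29, 21, 4, 6] (no swap needed)
Insert 5:
  append 5 at index 4 → [29, 21, 4, 6, 5] (no swap needed)
Insert 14:
  append 14 at index 5 → [29, 21, 4, 6, 5, 14]
  14 > parent 4 at index 2, swap → [29, 21, 14, 6, 5, 4]
Insert 24:
  append 24 at index 6 → [29, 21, 14, 6, 5, 4, 24]
  24 > parent 14 at index 2, swap → [29, 21, 24, 6, 5, 4, 14]
Insert 26:
  append 26 at index 7 → [29, 21, 24, 6, 5, 4, 14, 26]
  26 > parent 6 at index 3, swap → [29, 21, 24, 26, 5, 4, 14, 6]
  26 > parent 21 at index 1, swap → [29, 26, 24, 21, 5, 4, 14, 6]

[29, 26, 24, 21, 5, 4, 14, 6]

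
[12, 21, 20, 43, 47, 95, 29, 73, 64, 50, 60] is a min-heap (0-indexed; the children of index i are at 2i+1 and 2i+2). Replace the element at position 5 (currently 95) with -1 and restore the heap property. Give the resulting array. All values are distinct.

[-1, 21, 12, 43, 47, 20, 29, 73, 64, 50, 60]

set index 5 from 95 to -1 → [12, 21, 20, 43, 47, -1, 29, 73, 64, 50, 60]
-1 < parent 20 at index 2, swap → [12, 21, -1, 43, 47, 20, 29, 73, 64, 50, 60]
-1 < parent 12 at index 0, swap → [-1, 21, 12, 43, 47, 20, 29, 73, 64, 50, 60]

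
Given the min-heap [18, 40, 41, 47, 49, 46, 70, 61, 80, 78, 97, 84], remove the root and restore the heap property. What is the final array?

[40, 47, 41, 61, 49, 46, 70, 84, 80, 78, 97]

remove root 18; move last element 84 to root → [84, 40, 41, 47, 49, 46, 70, 61, 80, 78, 97]
84 vs smaller child 40 at index 1, swap → [40, 84, 41, 47, 49, 46, 70, 61, 80, 78, 97]
84 vs smaller child 47 at index 3, swap → [40, 47, 41, 84, 49, 46, 70, 61, 80, 78, 97]
84 vs smaller child 61 at index 7, swap → [40, 47, 41, 61, 49, 46, 70, 84, 80, 78, 97]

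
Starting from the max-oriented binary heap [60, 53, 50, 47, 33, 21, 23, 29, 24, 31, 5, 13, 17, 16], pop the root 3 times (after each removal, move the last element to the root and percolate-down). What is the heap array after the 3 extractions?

extract-max #1 returns 60:
  remove root 60; move last element 16 to root → [16, 53, 50, 47, 33, 21, 23, 29, 24, 31, 5, 13, 17]
  16 vs larger child 53 at index 1, swap → [53, 16, 50, 47, 33, 21, 23, 29, 24, 31, 5, 13, 17]
  16 vs larger child 47 at index 3, swap → [53, 47, 50, 16, 33, 21, 23, 29, 24, 31, 5, 13, 17]
  16 vs larger child 29 at index 7, swap → [53, 47, 50, 29, 33, 21, 23, 16, 24, 31, 5, 13, 17]
extract-max #2 returns 53:
  remove root 53; move last element 17 to root → [17, 47, 50, 29, 33, 21, 23, 16, 24, 31, 5, 13]
  17 vs larger child 50 at index 2, swap → [50, 47, 17, 29, 33, 21, 23, 16, 24, 31, 5, 13]
  17 vs larger child 23 at index 6, swap → [50, 47, 23, 29, 33, 21, 17, 16, 24, 31, 5, 13]
extract-max #3 returns 50:
  remove root 50; move last element 13 to root → [13, 47, 23, 29, 33, 21, 17, 16, 24, 31, 5]
  13 vs larger child 47 at index 1, swap → [47, 13, 23, 29, 33, 21, 17, 16, 24, 31, 5]
  13 vs larger child 33 at index 4, swap → [47, 33, 23, 29, 13, 21, 17, 16, 24, 31, 5]
  13 vs larger child 31 at index 9, swap → [47, 33, 23, 29, 31, 21, 17, 16, 24, 13, 5]

[47, 33, 23, 29, 31, 21, 17, 16, 24, 13, 5]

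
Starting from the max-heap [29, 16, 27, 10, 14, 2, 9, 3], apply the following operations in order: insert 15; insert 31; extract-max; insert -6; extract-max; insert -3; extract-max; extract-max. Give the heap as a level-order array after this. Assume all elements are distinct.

insert 15:
  append 15 at index 8 → [29, 16, 27, 10, 14, 2, 9, 3, 15]
  15 > parent 10 at index 3, swap → [29, 16, 27, 15, 14, 2, 9, 3, 10]
insert 31:
  append 31 at index 9 → [29, 16, 27, 15, 14, 2, 9, 3, 10, 31]
  31 > parent 14 at index 4, swap → [29, 16, 27, 15, 31, 2, 9, 3, 10, 14]
  31 > parent 16 at index 1, swap → [29, 31, 27, 15, 16, 2, 9, 3, 10, 14]
  31 > parent 29 at index 0, swap → [31, 29, 27, 15, 16, 2, 9, 3, 10, 14]
extract-max → returns 31:
  remove root 31; move last element 14 to root → [14, 29, 27, 15, 16, 2, 9, 3, 10]
  14 vs larger child 29 at index 1, swap → [29, 14, 27, 15, 16, 2, 9, 3, 10]
  14 vs larger child 16 at index 4, swap → [29, 16, 27, 15, 14, 2, 9, 3, 10]
insert -6:
  append -6 at index 9 → [29, 16, 27, 15, 14, 2, 9, 3, 10, -6] (no swap needed)
extract-max → returns 29:
  remove root 29; move last element -6 to root → [-6, 16, 27, 15, 14, 2, 9, 3, 10]
  -6 vs larger child 27 at index 2, swap → [27, 16, -6, 15, 14, 2, 9, 3, 10]
  -6 vs larger child 9 at index 6, swap → [27, 16, 9, 15, 14, 2, -6, 3, 10]
insert -3:
  append -3 at index 9 → [27, 16, 9, 15, 14, 2, -6, 3, 10, -3] (no swap needed)
extract-max → returns 27:
  remove root 27; move last element -3 to root → [-3, 16, 9, 15, 14, 2, -6, 3, 10]
  -3 vs larger child 16 at index 1, swap → [16, -3, 9, 15, 14, 2, -6, 3, 10]
  -3 vs larger child 15 at index 3, swap → [16, 15, 9, -3, 14, 2, -6, 3, 10]
  -3 vs larger child 10 at index 8, swap → [16, 15, 9, 10, 14, 2, -6, 3, -3]
extract-max → returns 16:
  remove root 16; move last element -3 to root → [-3, 15, 9, 10, 14, 2, -6, 3]
  -3 vs larger child 15 at index 1, swap → [15, -3, 9, 10, 14, 2, -6, 3]
  -3 vs larger child 14 at index 4, swap → [15, 14, 9, 10, -3, 2, -6, 3]

[15, 14, 9, 10, -3, 2, -6, 3]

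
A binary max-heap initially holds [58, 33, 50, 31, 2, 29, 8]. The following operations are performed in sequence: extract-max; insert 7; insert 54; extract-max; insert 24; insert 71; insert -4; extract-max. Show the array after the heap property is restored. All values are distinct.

extract-max → returns 58:
  remove root 58; move last element 8 to root → [8, 33, 50, 31, 2, 29]
  8 vs larger child 50 at index 2, swap → [50, 33, 8, 31, 2, 29]
  8 vs only child 29 at index 5, swap → [50, 33, 29, 31, 2, 8]
insert 7:
  append 7 at index 6 → [50, 33, 29, 31, 2, 8, 7] (no swap needed)
insert 54:
  append 54 at index 7 → [50, 33, 29, 31, 2, 8, 7, 54]
  54 > parent 31 at index 3, swap → [50, 33, 29, 54, 2, 8, 7, 31]
  54 > parent 33 at index 1, swap → [50, 54, 29, 33, 2, 8, 7, 31]
  54 > parent 50 at index 0, swap → [54, 50, 29, 33, 2, 8, 7, 31]
extract-max → returns 54:
  remove root 54; move last element 31 to root → [31, 50, 29, 33, 2, 8, 7]
  31 vs larger child 50 at index 1, swap → [50, 31, 29, 33, 2, 8, 7]
  31 vs larger child 33 at index 3, swap → [50, 33, 29, 31, 2, 8, 7]
insert 24:
  append 24 at index 7 → [50, 33, 29, 31, 2, 8, 7, 24] (no swap needed)
insert 71:
  append 71 at index 8 → [50, 33, 29, 31, 2, 8, 7, 24, 71]
  71 > parent 31 at index 3, swap → [50, 33, 29, 71, 2, 8, 7, 24, 31]
  71 > parent 33 at index 1, swap → [50, 71, 29, 33, 2, 8, 7, 24, 31]
  71 > parent 50 at index 0, swap → [71, 50, 29, 33, 2, 8, 7, 24, 31]
insert -4:
  append -4 at index 9 → [71, 50, 29, 33, 2, 8, 7, 24, 31, -4] (no swap needed)
extract-max → returns 71:
  remove root 71; move last element -4 to root → [-4, 50, 29, 33, 2, 8, 7, 24, 31]
  -4 vs larger child 50 at index 1, swap → [50, -4, 29, 33, 2, 8, 7, 24, 31]
  -4 vs larger child 33 at index 3, swap → [50, 33, 29, -4, 2, 8, 7, 24, 31]
  -4 vs larger child 31 at index 8, swap → [50, 33, 29, 31, 2, 8, 7, 24, -4]

[50, 33, 29, 31, 2, 8, 7, 24, -4]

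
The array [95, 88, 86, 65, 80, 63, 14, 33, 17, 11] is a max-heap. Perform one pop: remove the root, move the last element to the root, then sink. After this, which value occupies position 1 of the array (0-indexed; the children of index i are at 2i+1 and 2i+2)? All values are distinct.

80

remove root 95; move last element 11 to root → [11, 88, 86, 65, 80, 63, 14, 33, 17]
11 vs larger child 88 at index 1, swap → [88, 11, 86, 65, 80, 63, 14, 33, 17]
11 vs larger child 80 at index 4, swap → [88, 80, 86, 65, 11, 63, 14, 33, 17]
resulting array: [88, 80, 86, 65, 11, 63, 14, 33, 17]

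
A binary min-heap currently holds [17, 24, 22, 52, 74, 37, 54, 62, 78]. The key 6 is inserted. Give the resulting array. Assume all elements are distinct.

append 6 at index 9 → [17, 24, 22, 52, 74, 37, 54, 62, 78, 6]
6 < parent 74 at index 4, swap → [17, 24, 22, 52, 6, 37, 54, 62, 78, 74]
6 < parent 24 at index 1, swap → [17, 6, 22, 52, 24, 37, 54, 62, 78, 74]
6 < parent 17 at index 0, swap → [6, 17, 22, 52, 24, 37, 54, 62, 78, 74]

[6, 17, 22, 52, 24, 37, 54, 62, 78, 74]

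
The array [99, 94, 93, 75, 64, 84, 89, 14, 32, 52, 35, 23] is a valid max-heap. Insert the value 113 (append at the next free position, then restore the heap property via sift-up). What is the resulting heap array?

[113, 94, 99, 75, 64, 93, 89, 14, 32, 52, 35, 23, 84]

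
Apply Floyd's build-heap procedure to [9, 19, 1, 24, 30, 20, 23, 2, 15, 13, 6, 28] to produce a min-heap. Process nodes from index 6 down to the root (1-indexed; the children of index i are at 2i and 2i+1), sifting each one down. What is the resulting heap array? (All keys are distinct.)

sift down from index 6: already satisfies heap property
sift down from index 5:
  30 vs smaller child 6 at index 11, swap → [9, 19, 1, 24, 6, 20, 23, 2, 15, 13, 30, 28]
sift down from index 4:
  24 vs smaller child 2 at index 8, swap → [9, 19, 1, 2, 6, 20, 23, 24, 15, 13, 30, 28]
sift down from index 3: already satisfies heap property
sift down from index 2:
  19 vs smaller child 2 at index 4, swap → [9, 2, 1, 19, 6, 20, 23, 24, 15, 13, 30, 28]
  19 vs smaller child 15 at index 9, swap → [9, 2, 1, 15, 6, 20, 23, 24, 19, 13, 30, 28]
sift down from index 1:
  9 vs smaller child 1 at index 3, swap → [1, 2, 9, 15, 6, 20, 23, 24, 19, 13, 30, 28]

[1, 2, 9, 15, 6, 20, 23, 24, 19, 13, 30, 28]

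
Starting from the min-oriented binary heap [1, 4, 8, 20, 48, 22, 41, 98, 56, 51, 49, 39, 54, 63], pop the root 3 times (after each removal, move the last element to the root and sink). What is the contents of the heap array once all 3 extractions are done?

[20, 48, 22, 56, 49, 39, 41, 98, 63, 51, 54]

extract-min #1 returns 1:
  remove root 1; move last element 63 to root → [63, 4, 8, 20, 48, 22, 41, 98, 56, 51, 49, 39, 54]
  63 vs smaller child 4 at index 1, swap → [4, 63, 8, 20, 48, 22, 41, 98, 56, 51, 49, 39, 54]
  63 vs smaller child 20 at index 3, swap → [4, 20, 8, 63, 48, 22, 41, 98, 56, 51, 49, 39, 54]
  63 vs smaller child 56 at index 8, swap → [4, 20, 8, 56, 48, 22, 41, 98, 63, 51, 49, 39, 54]
extract-min #2 returns 4:
  remove root 4; move last element 54 to root → [54, 20, 8, 56, 48, 22, 41, 98, 63, 51, 49, 39]
  54 vs smaller child 8 at index 2, swap → [8, 20, 54, 56, 48, 22, 41, 98, 63, 51, 49, 39]
  54 vs smaller child 22 at index 5, swap → [8, 20, 22, 56, 48, 54, 41, 98, 63, 51, 49, 39]
  54 vs only child 39 at index 11, swap → [8, 20, 22, 56, 48, 39, 41, 98, 63, 51, 49, 54]
extract-min #3 returns 8:
  remove root 8; move last element 54 to root → [54, 20, 22, 56, 48, 39, 41, 98, 63, 51, 49]
  54 vs smaller child 20 at index 1, swap → [20, 54, 22, 56, 48, 39, 41, 98, 63, 51, 49]
  54 vs smaller child 48 at index 4, swap → [20, 48, 22, 56, 54, 39, 41, 98, 63, 51, 49]
  54 vs smaller child 49 at index 10, swap → [20, 48, 22, 56, 49, 39, 41, 98, 63, 51, 54]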